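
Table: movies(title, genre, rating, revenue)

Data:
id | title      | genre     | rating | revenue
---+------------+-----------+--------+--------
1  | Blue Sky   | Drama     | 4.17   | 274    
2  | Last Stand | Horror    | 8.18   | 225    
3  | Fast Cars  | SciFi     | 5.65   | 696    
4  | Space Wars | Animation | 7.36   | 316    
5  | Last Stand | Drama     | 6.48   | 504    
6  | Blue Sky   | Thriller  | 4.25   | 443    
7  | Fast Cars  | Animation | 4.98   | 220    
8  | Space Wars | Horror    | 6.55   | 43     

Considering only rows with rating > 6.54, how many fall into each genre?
SELECT genre, COUNT(*)
FROM movies
WHERE rating > 6.54
GROUP BY genre

Note: WHERE filters rows before grouping.

Result:
  Animation: 1
  Horror: 2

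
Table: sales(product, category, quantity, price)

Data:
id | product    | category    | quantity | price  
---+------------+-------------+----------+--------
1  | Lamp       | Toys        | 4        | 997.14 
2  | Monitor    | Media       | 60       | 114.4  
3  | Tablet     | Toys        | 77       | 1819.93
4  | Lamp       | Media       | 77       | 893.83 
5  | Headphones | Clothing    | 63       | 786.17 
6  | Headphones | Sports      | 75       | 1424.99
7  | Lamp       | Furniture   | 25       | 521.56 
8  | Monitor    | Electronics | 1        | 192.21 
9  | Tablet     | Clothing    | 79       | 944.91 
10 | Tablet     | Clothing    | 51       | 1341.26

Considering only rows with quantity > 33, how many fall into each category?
SELECT category, COUNT(*)
FROM sales
WHERE quantity > 33
GROUP BY category

Note: WHERE filters rows before grouping.

Result:
  Clothing: 3
  Media: 2
  Sports: 1
  Toys: 1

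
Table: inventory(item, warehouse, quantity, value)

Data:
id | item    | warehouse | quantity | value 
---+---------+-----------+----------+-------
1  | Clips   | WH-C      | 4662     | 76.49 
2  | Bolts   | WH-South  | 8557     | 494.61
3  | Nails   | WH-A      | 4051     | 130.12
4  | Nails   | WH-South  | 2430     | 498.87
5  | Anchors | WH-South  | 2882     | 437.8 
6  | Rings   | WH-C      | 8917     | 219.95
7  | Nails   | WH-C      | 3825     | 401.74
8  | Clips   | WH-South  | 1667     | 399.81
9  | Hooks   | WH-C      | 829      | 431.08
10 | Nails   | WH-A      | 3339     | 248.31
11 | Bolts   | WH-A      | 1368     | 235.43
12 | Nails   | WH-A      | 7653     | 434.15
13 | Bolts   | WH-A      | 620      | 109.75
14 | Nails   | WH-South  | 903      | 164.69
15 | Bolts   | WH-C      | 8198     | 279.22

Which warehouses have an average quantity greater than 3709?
SELECT warehouse, AVG(quantity)
FROM inventory
GROUP BY warehouse
HAVING AVG(quantity) > 3709

Result:
  WH-C: avg=5286.20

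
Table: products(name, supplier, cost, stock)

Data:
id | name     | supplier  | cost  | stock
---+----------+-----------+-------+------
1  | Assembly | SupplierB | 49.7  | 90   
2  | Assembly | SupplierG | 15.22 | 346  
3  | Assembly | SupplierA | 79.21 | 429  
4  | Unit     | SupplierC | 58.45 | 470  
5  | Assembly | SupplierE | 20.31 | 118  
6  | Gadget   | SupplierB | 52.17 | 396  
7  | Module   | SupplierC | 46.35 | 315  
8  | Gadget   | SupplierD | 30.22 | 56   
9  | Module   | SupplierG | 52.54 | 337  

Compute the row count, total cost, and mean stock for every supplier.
SELECT supplier,
       COUNT(*) as cnt,
       SUM(cost) as total_cost,
       AVG(stock) as avg_stock
FROM products
GROUP BY supplier

Result:
  SupplierA: 1 records, 79.21 total cost, 429.00 avg stock
  SupplierB: 2 records, 101.87 total cost, 243.00 avg stock
  SupplierC: 2 records, 104.80 total cost, 392.50 avg stock
  SupplierD: 1 records, 30.22 total cost, 56.00 avg stock
  SupplierE: 1 records, 20.31 total cost, 118.00 avg stock
  SupplierG: 2 records, 67.76 total cost, 341.50 avg stock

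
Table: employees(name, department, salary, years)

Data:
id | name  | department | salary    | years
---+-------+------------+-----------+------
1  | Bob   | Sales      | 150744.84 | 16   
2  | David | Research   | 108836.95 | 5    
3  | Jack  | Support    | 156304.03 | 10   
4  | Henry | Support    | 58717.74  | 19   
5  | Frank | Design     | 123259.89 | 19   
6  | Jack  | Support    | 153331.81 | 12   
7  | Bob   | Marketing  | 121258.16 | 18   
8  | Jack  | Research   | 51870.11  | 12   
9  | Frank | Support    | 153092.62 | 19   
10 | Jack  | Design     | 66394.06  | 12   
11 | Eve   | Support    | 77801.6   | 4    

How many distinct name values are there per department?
SELECT department, COUNT(DISTINCT name)
FROM employees
GROUP BY department

Result:
  Design: 2 distinct
  Marketing: 1 distinct
  Research: 2 distinct
  Sales: 1 distinct
  Support: 4 distinct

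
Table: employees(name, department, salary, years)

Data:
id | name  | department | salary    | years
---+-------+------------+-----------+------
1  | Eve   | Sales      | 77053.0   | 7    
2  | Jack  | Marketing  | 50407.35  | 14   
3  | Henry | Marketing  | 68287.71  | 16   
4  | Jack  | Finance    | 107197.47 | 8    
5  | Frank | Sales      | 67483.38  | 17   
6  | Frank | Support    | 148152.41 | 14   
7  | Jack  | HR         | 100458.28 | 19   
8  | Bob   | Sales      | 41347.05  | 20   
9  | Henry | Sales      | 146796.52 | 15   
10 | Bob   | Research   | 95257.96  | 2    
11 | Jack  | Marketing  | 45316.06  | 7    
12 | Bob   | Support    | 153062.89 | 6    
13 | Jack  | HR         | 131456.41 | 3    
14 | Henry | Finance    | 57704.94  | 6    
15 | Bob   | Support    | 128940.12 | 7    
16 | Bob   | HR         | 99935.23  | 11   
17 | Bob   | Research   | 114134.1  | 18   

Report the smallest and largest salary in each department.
SELECT department, MIN(salary), MAX(salary)
FROM employees
GROUP BY department

Result:
  Finance: min=57704.94, max=107197.47
  HR: min=99935.23, max=131456.41
  Marketing: min=45316.06, max=68287.71
  Research: min=95257.96, max=114134.10
  Sales: min=41347.05, max=146796.52
  Support: min=128940.12, max=153062.89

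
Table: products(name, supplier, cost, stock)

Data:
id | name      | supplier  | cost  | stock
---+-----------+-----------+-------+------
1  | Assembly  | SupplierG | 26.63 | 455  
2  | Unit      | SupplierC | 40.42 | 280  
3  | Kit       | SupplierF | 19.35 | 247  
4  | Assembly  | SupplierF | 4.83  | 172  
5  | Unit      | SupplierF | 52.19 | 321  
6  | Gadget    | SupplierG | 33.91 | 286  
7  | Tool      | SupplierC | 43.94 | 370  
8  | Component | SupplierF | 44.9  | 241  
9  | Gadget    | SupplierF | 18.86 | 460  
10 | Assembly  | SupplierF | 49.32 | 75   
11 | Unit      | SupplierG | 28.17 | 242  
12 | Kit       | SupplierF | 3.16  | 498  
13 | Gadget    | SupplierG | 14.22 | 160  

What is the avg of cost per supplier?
SELECT supplier, AVG(cost) as result
FROM products
GROUP BY supplier

Result:
  SupplierC: 42.18
  SupplierF: 27.52
  SupplierG: 25.73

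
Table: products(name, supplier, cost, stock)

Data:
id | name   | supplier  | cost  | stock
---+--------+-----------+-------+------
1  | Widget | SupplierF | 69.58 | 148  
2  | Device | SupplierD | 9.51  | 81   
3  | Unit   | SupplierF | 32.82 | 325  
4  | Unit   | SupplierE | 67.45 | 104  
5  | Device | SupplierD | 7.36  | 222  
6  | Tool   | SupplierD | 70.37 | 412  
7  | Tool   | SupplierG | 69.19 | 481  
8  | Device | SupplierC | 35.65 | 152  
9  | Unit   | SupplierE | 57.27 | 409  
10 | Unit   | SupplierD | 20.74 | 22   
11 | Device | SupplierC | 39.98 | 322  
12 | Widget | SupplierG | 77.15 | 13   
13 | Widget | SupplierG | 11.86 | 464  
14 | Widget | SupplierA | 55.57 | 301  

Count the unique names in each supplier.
SELECT supplier, COUNT(DISTINCT name)
FROM products
GROUP BY supplier

Result:
  SupplierA: 1 distinct
  SupplierC: 1 distinct
  SupplierD: 3 distinct
  SupplierE: 1 distinct
  SupplierF: 2 distinct
  SupplierG: 2 distinct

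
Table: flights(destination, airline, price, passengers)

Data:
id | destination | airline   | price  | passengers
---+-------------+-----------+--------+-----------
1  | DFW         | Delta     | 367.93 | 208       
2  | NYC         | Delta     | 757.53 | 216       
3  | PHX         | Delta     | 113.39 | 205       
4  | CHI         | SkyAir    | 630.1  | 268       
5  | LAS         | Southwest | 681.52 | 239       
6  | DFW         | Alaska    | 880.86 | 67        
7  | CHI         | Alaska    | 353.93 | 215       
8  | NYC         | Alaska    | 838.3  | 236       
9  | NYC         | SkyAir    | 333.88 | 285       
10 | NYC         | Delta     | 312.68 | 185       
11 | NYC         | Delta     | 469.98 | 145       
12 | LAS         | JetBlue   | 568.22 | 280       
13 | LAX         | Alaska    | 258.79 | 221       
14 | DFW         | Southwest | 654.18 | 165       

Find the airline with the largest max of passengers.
SELECT airline, MAX(passengers) as val
FROM flights
GROUP BY airline
ORDER BY val DESC
LIMIT 1

Result: SkyAir with max(passengers) = 285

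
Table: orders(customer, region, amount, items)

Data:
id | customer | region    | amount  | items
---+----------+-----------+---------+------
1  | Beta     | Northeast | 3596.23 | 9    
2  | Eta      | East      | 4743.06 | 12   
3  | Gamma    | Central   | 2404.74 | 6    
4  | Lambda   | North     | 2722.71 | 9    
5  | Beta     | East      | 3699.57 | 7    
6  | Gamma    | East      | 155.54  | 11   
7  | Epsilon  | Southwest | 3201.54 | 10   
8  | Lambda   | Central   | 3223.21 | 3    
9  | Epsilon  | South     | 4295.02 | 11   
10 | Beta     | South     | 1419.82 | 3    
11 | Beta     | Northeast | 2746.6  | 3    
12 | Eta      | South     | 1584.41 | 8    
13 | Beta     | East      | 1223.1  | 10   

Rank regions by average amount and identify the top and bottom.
SELECT region, AVG(amount)
FROM orders
GROUP BY region
ORDER BY AVG(amount)

All groups:
  South: 2433.08
  East: 2455.32
  North: 2722.71
  Central: 2813.98
  Northeast: 3171.42
  Southwest: 3201.54

Highest: Southwest (3201.54)
Lowest: South (2433.08)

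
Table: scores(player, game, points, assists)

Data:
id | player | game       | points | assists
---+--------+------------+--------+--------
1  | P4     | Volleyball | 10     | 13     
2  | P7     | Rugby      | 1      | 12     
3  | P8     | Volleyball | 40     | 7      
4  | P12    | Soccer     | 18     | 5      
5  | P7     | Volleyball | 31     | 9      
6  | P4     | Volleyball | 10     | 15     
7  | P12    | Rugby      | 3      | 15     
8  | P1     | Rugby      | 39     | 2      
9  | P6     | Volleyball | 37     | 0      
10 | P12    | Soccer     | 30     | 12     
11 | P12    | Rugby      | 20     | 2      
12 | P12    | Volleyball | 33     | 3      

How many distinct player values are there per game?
SELECT game, COUNT(DISTINCT player)
FROM scores
GROUP BY game

Result:
  Rugby: 3 distinct
  Soccer: 1 distinct
  Volleyball: 5 distinct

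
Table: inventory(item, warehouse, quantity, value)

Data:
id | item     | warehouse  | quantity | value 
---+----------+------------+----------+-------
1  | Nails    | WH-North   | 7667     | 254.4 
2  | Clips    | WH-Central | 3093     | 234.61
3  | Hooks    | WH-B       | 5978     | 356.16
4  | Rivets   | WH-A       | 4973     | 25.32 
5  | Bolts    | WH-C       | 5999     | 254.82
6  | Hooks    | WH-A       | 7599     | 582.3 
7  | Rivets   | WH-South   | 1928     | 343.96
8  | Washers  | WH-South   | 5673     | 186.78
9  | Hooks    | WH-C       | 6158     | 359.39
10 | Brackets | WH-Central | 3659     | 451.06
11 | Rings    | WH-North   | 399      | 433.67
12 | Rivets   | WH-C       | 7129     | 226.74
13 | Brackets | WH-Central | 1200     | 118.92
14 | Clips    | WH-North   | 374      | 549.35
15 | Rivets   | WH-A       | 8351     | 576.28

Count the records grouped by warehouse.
SELECT warehouse, COUNT(*) as count
FROM inventory
GROUP BY warehouse

Result:
  WH-A: 3
  WH-B: 1
  WH-C: 3
  WH-Central: 3
  WH-North: 3
  WH-South: 2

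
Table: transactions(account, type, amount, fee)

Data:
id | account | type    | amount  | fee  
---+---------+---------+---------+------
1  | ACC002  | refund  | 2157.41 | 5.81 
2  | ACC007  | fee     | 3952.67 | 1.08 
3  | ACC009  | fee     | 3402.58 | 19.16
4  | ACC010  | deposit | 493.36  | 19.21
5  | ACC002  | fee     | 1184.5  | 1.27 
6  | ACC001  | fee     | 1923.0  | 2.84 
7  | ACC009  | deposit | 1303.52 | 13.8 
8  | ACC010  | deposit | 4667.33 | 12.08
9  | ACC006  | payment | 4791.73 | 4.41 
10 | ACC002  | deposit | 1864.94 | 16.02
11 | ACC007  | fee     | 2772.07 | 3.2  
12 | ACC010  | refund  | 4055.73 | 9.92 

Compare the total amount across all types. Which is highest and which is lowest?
SELECT type, SUM(amount)
FROM transactions
GROUP BY type
ORDER BY SUM(amount)

All groups:
  payment: 4791.73
  refund: 6213.14
  deposit: 8329.15
  fee: 13234.82

Highest: fee (13234.82)
Lowest: payment (4791.73)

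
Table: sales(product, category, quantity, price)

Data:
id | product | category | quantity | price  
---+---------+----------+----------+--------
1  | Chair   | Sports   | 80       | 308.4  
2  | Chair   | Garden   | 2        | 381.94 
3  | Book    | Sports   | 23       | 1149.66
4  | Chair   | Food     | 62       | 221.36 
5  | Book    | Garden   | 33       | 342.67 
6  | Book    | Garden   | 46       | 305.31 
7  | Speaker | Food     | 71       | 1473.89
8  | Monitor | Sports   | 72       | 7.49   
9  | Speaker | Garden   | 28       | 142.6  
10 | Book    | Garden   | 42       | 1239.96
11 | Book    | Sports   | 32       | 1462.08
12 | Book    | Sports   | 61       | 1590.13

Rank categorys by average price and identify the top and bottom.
SELECT category, AVG(price)
FROM sales
GROUP BY category
ORDER BY AVG(price)

All groups:
  Garden: 482.50
  Food: 847.63
  Sports: 903.55

Highest: Sports (903.55)
Lowest: Garden (482.50)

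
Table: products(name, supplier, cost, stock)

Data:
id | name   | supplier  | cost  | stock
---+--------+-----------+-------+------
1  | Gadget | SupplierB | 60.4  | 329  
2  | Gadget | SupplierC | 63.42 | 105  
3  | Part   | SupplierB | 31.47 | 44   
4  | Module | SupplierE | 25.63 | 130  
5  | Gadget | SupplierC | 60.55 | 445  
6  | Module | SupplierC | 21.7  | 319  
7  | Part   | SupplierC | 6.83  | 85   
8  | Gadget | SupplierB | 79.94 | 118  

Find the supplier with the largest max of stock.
SELECT supplier, MAX(stock) as val
FROM products
GROUP BY supplier
ORDER BY val DESC
LIMIT 1

Result: SupplierC with max(stock) = 445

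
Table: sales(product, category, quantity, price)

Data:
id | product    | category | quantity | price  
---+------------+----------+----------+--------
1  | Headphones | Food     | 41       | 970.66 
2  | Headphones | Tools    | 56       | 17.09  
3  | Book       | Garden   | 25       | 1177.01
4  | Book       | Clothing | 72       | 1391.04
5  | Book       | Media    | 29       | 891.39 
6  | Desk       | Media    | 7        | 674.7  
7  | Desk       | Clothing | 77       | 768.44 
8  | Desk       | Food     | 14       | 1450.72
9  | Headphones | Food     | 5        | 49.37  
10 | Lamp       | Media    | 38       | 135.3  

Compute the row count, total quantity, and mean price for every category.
SELECT category,
       COUNT(*) as cnt,
       SUM(quantity) as total_quantity,
       AVG(price) as avg_price
FROM sales
GROUP BY category

Result:
  Clothing: 2 records, 149 total quantity, 1079.74 avg price
  Food: 3 records, 60 total quantity, 823.58 avg price
  Garden: 1 records, 25 total quantity, 1177.01 avg price
  Media: 3 records, 74 total quantity, 567.13 avg price
  Tools: 1 records, 56 total quantity, 17.09 avg price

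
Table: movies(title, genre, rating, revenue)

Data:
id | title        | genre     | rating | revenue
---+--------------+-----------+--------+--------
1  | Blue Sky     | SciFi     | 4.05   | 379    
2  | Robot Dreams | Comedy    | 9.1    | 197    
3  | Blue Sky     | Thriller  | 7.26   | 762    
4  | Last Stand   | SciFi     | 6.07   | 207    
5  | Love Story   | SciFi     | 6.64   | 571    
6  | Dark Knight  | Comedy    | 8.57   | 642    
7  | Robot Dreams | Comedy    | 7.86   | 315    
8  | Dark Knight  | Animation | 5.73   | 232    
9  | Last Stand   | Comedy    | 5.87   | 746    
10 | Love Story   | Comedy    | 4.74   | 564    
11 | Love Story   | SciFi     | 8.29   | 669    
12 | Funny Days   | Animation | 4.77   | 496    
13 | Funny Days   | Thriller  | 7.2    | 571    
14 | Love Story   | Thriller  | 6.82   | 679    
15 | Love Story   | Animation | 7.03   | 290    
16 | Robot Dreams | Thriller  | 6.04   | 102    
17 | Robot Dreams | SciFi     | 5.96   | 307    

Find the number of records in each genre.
SELECT genre, COUNT(*) as count
FROM movies
GROUP BY genre

Result:
  Animation: 3
  Comedy: 5
  SciFi: 5
  Thriller: 4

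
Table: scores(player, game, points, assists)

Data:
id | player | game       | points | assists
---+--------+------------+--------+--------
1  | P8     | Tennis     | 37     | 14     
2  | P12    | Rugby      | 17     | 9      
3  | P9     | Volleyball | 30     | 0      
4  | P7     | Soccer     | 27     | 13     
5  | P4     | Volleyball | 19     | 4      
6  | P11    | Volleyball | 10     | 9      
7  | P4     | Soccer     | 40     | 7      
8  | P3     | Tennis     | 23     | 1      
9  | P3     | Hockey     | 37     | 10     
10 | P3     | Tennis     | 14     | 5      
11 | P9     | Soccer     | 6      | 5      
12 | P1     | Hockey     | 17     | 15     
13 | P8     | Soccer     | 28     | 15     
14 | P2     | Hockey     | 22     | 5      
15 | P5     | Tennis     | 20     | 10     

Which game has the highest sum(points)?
SELECT game, SUM(points) as val
FROM scores
GROUP BY game
ORDER BY val DESC
LIMIT 1

Result: Soccer with sum(points) = 101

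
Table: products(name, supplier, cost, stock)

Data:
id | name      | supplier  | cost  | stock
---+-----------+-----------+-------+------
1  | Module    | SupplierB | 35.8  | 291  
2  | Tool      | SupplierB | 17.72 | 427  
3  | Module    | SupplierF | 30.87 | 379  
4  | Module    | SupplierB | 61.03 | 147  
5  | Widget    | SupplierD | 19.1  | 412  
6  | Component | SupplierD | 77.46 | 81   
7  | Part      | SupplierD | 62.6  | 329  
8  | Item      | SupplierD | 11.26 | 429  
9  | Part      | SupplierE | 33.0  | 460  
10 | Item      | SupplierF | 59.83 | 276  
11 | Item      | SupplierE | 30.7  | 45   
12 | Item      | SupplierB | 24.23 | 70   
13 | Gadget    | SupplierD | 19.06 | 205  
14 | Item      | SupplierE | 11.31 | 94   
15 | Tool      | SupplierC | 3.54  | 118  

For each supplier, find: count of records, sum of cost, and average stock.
SELECT supplier,
       COUNT(*) as cnt,
       SUM(cost) as total_cost,
       AVG(stock) as avg_stock
FROM products
GROUP BY supplier

Result:
  SupplierB: 4 records, 138.78 total cost, 233.75 avg stock
  SupplierC: 1 records, 3.54 total cost, 118.00 avg stock
  SupplierD: 5 records, 189.48 total cost, 291.20 avg stock
  SupplierE: 3 records, 75.01 total cost, 199.67 avg stock
  SupplierF: 2 records, 90.70 total cost, 327.50 avg stock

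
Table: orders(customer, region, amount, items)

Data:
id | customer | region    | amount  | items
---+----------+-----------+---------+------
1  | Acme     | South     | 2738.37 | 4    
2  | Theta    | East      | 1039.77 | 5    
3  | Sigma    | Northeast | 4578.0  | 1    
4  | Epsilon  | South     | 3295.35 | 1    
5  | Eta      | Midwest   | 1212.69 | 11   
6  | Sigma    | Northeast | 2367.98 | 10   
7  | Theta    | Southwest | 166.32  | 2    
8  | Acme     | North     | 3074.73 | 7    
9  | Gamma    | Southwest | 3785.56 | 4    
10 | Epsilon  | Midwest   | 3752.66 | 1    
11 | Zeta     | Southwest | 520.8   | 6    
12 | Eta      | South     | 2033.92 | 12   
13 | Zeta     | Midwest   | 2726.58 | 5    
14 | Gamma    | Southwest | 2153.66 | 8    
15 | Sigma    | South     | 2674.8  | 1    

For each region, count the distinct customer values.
SELECT region, COUNT(DISTINCT customer)
FROM orders
GROUP BY region

Result:
  East: 1 distinct
  Midwest: 3 distinct
  North: 1 distinct
  Northeast: 1 distinct
  South: 4 distinct
  Southwest: 3 distinct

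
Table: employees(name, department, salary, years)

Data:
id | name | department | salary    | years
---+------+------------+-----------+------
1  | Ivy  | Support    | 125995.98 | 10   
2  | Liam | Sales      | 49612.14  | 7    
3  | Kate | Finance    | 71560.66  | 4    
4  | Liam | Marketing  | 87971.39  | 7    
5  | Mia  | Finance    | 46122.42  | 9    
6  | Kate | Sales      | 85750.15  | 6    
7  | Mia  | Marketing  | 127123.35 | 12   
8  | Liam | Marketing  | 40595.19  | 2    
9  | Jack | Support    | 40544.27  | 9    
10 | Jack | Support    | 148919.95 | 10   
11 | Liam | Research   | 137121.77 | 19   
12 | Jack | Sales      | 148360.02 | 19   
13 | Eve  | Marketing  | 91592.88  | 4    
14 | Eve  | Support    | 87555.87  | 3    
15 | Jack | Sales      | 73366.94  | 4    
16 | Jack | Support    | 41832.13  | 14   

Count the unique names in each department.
SELECT department, COUNT(DISTINCT name)
FROM employees
GROUP BY department

Result:
  Finance: 2 distinct
  Marketing: 3 distinct
  Research: 1 distinct
  Sales: 3 distinct
  Support: 3 distinct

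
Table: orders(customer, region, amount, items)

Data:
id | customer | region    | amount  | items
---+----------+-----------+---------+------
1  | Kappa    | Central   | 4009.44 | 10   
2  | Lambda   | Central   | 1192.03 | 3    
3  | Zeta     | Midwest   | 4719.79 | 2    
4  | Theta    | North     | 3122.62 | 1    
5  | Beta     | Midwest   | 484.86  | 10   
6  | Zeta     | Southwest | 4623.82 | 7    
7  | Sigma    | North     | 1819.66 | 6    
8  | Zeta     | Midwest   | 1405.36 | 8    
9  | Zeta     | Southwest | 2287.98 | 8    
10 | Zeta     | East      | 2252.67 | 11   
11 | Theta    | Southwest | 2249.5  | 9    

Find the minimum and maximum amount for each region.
SELECT region, MIN(amount), MAX(amount)
FROM orders
GROUP BY region

Result:
  Central: min=1192.03, max=4009.44
  East: min=2252.67, max=2252.67
  Midwest: min=484.86, max=4719.79
  North: min=1819.66, max=3122.62
  Southwest: min=2249.50, max=4623.82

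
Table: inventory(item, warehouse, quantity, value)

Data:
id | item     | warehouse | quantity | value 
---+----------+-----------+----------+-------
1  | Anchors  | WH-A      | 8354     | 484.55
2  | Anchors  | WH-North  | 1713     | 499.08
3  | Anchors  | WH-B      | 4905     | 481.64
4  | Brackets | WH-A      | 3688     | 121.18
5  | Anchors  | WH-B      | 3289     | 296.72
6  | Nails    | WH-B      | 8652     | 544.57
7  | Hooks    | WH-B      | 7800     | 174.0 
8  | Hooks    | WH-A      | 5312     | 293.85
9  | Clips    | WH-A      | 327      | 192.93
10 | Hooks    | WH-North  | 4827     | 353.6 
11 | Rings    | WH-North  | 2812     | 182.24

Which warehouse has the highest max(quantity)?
SELECT warehouse, MAX(quantity) as val
FROM inventory
GROUP BY warehouse
ORDER BY val DESC
LIMIT 1

Result: WH-B with max(quantity) = 8652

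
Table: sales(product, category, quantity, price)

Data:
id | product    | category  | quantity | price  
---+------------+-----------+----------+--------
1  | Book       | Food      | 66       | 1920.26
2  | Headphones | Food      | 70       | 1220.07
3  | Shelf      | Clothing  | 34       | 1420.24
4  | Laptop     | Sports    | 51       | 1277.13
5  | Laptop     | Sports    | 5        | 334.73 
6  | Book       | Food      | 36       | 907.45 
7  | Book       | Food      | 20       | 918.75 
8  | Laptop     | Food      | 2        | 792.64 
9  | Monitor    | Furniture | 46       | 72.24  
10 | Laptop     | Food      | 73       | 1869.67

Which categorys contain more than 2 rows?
SELECT category, COUNT(*) as cnt
FROM sales
GROUP BY category
HAVING COUNT(*) > 2

Result:
  Food: 6

Note: HAVING filters groups after aggregation, WHERE filters rows before.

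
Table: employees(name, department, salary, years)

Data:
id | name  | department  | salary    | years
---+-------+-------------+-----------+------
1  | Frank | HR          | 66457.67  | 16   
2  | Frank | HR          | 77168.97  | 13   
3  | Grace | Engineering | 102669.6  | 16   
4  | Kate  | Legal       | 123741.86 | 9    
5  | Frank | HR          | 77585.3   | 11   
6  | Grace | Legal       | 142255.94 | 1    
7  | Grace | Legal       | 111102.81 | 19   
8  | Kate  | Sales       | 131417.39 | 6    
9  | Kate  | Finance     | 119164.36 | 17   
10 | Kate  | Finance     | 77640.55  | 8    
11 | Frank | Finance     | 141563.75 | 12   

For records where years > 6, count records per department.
SELECT department, COUNT(*)
FROM employees
WHERE years > 6
GROUP BY department

Note: WHERE filters rows before grouping.

Result:
  Engineering: 1
  Finance: 3
  HR: 3
  Legal: 2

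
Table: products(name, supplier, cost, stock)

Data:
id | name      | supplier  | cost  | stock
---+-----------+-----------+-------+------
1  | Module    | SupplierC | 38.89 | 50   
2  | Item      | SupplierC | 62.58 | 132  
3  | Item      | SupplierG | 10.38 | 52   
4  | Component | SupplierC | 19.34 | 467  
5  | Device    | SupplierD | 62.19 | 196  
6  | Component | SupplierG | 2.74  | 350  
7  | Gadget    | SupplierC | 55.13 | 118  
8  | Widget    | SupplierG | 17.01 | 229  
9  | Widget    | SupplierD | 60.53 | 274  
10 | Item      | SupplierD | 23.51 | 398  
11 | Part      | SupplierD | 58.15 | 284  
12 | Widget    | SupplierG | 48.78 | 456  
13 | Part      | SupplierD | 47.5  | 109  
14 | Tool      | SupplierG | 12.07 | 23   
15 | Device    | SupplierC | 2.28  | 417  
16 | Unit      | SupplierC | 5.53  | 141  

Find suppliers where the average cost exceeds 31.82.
SELECT supplier, AVG(cost)
FROM products
GROUP BY supplier
HAVING AVG(cost) > 31.82

Result:
  SupplierD: avg=50.38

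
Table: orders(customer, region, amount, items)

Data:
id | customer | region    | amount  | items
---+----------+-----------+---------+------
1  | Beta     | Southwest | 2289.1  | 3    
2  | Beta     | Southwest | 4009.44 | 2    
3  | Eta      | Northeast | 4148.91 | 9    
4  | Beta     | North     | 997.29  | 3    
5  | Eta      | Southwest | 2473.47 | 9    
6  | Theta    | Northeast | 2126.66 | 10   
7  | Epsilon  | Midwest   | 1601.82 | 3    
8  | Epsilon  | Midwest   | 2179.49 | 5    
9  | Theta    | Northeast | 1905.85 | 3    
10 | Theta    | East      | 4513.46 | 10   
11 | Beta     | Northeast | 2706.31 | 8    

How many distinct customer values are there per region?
SELECT region, COUNT(DISTINCT customer)
FROM orders
GROUP BY region

Result:
  East: 1 distinct
  Midwest: 1 distinct
  North: 1 distinct
  Northeast: 3 distinct
  Southwest: 2 distinct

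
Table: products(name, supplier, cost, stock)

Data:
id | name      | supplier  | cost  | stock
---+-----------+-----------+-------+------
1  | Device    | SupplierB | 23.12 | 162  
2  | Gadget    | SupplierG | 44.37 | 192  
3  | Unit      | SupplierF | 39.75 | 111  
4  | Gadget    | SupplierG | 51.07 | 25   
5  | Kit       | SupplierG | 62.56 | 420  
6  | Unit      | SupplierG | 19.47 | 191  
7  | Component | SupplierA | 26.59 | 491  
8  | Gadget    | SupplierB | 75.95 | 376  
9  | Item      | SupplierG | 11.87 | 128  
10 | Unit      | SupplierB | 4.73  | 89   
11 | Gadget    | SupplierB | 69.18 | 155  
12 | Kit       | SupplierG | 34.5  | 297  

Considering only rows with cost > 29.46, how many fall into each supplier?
SELECT supplier, COUNT(*)
FROM products
WHERE cost > 29.46
GROUP BY supplier

Note: WHERE filters rows before grouping.

Result:
  SupplierB: 2
  SupplierF: 1
  SupplierG: 4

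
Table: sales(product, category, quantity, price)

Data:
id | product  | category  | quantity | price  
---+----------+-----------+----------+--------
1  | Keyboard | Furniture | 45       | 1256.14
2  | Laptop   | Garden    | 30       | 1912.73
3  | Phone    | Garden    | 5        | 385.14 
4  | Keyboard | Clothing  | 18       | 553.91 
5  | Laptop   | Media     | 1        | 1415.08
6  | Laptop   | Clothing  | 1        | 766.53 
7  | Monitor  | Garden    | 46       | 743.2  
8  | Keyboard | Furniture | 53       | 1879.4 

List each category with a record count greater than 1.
SELECT category, COUNT(*) as cnt
FROM sales
GROUP BY category
HAVING COUNT(*) > 1

Result:
  Clothing: 2
  Furniture: 2
  Garden: 3

Note: HAVING filters groups after aggregation, WHERE filters rows before.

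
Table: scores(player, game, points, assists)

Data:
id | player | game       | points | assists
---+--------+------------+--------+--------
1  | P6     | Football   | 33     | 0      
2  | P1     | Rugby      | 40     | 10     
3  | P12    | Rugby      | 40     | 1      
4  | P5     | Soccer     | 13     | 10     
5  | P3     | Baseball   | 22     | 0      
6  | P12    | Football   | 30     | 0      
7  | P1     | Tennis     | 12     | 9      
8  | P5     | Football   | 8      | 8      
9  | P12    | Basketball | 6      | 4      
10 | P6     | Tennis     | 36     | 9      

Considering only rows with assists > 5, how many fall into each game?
SELECT game, COUNT(*)
FROM scores
WHERE assists > 5
GROUP BY game

Note: WHERE filters rows before grouping.

Result:
  Football: 1
  Rugby: 1
  Soccer: 1
  Tennis: 2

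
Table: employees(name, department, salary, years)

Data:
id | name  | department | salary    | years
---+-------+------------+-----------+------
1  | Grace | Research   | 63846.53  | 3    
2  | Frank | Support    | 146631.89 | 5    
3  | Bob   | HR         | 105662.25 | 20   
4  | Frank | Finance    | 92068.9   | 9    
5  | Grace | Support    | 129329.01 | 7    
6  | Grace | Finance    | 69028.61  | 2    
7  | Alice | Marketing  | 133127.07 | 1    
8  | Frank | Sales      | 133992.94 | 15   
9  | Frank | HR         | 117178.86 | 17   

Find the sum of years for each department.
SELECT department, SUM(years) as result
FROM employees
GROUP BY department

Result:
  Finance: 11
  HR: 37
  Marketing: 1
  Research: 3
  Sales: 15
  Support: 12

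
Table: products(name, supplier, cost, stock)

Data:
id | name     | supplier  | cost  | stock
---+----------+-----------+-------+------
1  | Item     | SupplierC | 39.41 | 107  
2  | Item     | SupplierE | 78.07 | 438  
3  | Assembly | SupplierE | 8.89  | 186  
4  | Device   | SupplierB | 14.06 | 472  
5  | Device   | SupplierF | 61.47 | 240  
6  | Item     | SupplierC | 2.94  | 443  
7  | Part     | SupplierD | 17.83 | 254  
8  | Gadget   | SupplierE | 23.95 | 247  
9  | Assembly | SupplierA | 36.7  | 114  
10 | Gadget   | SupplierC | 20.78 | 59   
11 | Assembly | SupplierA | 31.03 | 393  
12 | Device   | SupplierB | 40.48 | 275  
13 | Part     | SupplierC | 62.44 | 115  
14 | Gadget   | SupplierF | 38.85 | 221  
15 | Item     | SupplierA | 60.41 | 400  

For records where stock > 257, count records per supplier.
SELECT supplier, COUNT(*)
FROM products
WHERE stock > 257
GROUP BY supplier

Note: WHERE filters rows before grouping.

Result:
  SupplierA: 2
  SupplierB: 2
  SupplierC: 1
  SupplierE: 1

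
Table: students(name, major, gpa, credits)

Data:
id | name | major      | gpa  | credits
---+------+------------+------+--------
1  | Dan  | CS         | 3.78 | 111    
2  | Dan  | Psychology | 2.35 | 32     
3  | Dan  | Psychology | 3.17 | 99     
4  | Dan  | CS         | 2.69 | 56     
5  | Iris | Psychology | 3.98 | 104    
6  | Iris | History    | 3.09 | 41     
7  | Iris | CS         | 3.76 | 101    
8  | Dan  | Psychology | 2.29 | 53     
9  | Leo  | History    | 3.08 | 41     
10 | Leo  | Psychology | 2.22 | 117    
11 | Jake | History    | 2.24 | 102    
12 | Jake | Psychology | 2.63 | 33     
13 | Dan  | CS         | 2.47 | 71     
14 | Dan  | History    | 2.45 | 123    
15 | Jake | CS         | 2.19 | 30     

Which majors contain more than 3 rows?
SELECT major, COUNT(*) as cnt
FROM students
GROUP BY major
HAVING COUNT(*) > 3

Result:
  CS: 5
  History: 4
  Psychology: 6

Note: HAVING filters groups after aggregation, WHERE filters rows before.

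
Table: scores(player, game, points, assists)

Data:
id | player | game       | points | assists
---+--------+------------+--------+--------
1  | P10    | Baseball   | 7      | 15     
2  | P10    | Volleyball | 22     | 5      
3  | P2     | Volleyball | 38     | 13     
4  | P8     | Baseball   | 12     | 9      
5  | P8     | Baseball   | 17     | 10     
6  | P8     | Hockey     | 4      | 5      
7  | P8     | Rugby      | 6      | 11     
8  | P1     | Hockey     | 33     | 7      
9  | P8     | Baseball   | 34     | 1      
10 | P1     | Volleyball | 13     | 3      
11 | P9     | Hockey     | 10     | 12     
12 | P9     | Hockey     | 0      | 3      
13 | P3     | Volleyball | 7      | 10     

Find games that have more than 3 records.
SELECT game, COUNT(*) as cnt
FROM scores
GROUP BY game
HAVING COUNT(*) > 3

Result:
  Baseball: 4
  Hockey: 4
  Volleyball: 4

Note: HAVING filters groups after aggregation, WHERE filters rows before.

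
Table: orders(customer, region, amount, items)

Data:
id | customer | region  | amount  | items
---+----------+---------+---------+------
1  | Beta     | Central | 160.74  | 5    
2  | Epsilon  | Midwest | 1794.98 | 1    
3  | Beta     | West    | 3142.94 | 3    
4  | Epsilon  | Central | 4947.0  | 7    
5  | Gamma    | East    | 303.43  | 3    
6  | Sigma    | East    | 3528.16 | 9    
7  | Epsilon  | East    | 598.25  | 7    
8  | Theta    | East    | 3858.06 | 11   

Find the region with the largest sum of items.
SELECT region, SUM(items) as val
FROM orders
GROUP BY region
ORDER BY val DESC
LIMIT 1

Result: East with sum(items) = 30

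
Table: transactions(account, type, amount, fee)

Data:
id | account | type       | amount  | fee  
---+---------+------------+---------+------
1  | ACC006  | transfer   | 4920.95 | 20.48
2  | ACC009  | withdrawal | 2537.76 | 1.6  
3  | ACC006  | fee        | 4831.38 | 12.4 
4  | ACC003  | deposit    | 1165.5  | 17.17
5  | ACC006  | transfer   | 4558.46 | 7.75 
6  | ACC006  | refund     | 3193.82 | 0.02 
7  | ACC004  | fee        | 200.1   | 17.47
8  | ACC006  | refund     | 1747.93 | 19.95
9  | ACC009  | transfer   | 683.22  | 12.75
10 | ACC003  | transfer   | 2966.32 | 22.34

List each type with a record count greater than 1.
SELECT type, COUNT(*) as cnt
FROM transactions
GROUP BY type
HAVING COUNT(*) > 1

Result:
  fee: 2
  refund: 2
  transfer: 4

Note: HAVING filters groups after aggregation, WHERE filters rows before.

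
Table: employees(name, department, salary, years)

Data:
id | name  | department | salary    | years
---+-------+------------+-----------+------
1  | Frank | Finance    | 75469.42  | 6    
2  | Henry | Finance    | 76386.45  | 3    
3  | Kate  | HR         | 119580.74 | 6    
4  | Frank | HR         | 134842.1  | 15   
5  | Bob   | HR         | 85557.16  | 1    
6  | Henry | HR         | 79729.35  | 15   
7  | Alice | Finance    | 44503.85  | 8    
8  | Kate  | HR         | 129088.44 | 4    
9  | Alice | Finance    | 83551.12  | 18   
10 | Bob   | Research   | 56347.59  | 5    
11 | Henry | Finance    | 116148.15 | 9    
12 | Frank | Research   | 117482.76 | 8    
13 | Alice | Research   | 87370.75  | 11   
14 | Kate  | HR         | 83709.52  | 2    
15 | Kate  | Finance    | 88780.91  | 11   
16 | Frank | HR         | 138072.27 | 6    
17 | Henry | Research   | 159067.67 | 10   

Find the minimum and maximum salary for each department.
SELECT department, MIN(salary), MAX(salary)
FROM employees
GROUP BY department

Result:
  Finance: min=44503.85, max=116148.15
  HR: min=79729.35, max=138072.27
  Research: min=56347.59, max=159067.67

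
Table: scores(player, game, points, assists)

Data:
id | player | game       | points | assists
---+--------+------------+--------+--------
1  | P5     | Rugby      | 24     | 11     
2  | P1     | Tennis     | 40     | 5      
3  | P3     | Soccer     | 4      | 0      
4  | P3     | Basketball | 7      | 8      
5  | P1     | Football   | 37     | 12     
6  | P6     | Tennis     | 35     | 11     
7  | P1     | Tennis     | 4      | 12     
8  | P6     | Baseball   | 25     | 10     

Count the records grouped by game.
SELECT game, COUNT(*) as count
FROM scores
GROUP BY game

Result:
  Baseball: 1
  Basketball: 1
  Football: 1
  Rugby: 1
  Soccer: 1
  Tennis: 3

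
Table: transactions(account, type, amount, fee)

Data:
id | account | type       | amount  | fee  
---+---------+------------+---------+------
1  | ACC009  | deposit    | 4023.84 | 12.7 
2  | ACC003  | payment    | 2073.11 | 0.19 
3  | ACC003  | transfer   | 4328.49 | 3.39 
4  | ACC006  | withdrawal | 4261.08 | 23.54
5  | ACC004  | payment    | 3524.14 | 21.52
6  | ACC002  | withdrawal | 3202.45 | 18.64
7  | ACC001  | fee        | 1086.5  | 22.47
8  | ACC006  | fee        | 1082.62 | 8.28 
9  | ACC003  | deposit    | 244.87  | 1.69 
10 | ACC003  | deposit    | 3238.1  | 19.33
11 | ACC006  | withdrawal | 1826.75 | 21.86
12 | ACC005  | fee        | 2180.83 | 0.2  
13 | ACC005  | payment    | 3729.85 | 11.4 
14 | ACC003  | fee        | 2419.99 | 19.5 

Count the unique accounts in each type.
SELECT type, COUNT(DISTINCT account)
FROM transactions
GROUP BY type

Result:
  deposit: 2 distinct
  fee: 4 distinct
  payment: 3 distinct
  transfer: 1 distinct
  withdrawal: 2 distinct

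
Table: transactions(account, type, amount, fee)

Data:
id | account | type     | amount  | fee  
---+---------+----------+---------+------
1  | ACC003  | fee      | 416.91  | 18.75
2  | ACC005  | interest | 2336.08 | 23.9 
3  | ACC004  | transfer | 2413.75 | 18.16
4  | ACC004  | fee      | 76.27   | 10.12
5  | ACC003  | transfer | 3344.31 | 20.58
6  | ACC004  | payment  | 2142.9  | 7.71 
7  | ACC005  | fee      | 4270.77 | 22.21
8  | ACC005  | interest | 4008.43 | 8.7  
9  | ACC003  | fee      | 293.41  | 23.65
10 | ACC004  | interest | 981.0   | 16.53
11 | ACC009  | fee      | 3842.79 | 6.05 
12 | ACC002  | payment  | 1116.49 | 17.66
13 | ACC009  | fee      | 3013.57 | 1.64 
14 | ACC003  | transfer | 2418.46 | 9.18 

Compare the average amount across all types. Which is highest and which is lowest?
SELECT type, AVG(amount)
FROM transactions
GROUP BY type
ORDER BY AVG(amount)

All groups:
  payment: 1629.70
  fee: 1985.62
  interest: 2441.84
  transfer: 2725.51

Highest: transfer (2725.51)
Lowest: payment (1629.70)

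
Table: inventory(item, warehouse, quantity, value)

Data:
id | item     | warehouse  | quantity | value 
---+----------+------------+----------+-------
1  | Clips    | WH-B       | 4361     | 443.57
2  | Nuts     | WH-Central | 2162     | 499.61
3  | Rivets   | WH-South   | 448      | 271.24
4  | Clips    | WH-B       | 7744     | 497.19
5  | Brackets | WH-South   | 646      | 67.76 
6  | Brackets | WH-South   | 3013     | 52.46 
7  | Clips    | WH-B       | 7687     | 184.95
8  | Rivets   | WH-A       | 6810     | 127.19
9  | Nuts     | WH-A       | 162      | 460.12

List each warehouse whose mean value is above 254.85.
SELECT warehouse, AVG(value)
FROM inventory
GROUP BY warehouse
HAVING AVG(value) > 254.85

Result:
  WH-A: avg=293.66
  WH-B: avg=375.24
  WH-Central: avg=499.61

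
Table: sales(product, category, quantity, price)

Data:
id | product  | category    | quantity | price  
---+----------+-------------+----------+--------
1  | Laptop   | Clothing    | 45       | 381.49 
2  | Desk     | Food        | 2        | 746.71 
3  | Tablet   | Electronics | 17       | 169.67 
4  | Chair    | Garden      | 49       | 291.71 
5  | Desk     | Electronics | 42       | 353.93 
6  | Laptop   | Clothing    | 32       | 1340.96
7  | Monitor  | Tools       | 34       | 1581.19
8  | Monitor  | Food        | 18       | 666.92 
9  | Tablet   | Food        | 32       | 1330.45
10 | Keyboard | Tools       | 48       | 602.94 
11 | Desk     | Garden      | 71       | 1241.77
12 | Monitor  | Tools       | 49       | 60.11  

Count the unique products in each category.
SELECT category, COUNT(DISTINCT product)
FROM sales
GROUP BY category

Result:
  Clothing: 1 distinct
  Electronics: 2 distinct
  Food: 3 distinct
  Garden: 2 distinct
  Tools: 2 distinct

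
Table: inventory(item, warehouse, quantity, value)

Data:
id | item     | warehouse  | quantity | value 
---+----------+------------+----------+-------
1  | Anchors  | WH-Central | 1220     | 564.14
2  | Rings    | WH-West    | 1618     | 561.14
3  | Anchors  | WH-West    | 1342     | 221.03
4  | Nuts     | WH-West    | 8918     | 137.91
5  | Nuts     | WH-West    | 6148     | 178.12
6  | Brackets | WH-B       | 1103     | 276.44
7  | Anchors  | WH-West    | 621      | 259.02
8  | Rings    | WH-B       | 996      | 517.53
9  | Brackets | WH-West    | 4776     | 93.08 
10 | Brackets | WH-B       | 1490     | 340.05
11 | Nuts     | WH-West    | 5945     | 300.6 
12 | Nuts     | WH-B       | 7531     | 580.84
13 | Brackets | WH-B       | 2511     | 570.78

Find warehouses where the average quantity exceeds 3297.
SELECT warehouse, AVG(quantity)
FROM inventory
GROUP BY warehouse
HAVING AVG(quantity) > 3297

Result:
  WH-West: avg=4195.43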